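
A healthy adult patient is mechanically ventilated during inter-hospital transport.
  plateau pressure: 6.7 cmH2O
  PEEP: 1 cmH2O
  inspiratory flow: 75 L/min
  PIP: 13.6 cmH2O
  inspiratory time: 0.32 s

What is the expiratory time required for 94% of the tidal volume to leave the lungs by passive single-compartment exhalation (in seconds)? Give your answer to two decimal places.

1.09

Flow: 75 L/min ÷ 60 = 1.25 L/s.
Vt = flow × Ti = 1.25 L/s × 0.32 s × 1000 mL/L = 400.0 mL.
R = (PIP − Pplat)/V̇ = (13.6 − 6.7) / 1.25 = 6.9/1.25 = 5.52 cmH2O·s/L.
C = Vt/(Pplat − PEEP) = 400.0 / (6.7 − 1) = 400.0/5.7 = 70.175 mL/cmH2O.
τ = R × C = 5.52 × 0.07018 L/cmH2O = 0.3874 s.
t = −τ·ln(1 − 0.94) = −0.3874·ln(0.06) = 1.09 s.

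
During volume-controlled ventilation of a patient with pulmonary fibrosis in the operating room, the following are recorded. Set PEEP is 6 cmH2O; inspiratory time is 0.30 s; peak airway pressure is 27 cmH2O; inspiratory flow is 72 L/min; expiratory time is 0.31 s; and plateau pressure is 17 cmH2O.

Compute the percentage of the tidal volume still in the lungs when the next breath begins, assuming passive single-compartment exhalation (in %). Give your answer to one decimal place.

32.1

Flow: 72 L/min ÷ 60 = 1.2 L/s.
Vt = flow × Ti = 1.2 L/s × 0.30 s × 1000 mL/L = 360.0 mL.
R = (PIP − Pplat)/V̇ = (27 − 17) / 1.2 = 10.0/1.2 = 8.333 cmH2O·s/L.
C = Vt/(Pplat − PEEP) = 360.0 / (17 − 6) = 360.0/11.0 = 32.727 mL/cmH2O.
τ = R × C = 8.333 × 0.03273 L/cmH2O = 0.2727 s.
Fraction remaining at end-expiration = e^(−Te/τ) = e^(−0.31/0.2727) = 0.3209 → 32.09%.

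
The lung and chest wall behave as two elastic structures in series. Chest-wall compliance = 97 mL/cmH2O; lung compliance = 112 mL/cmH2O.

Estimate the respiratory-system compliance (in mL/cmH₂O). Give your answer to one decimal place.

52.0

Lung and chest wall are elastances in series: 1/Crs = 1/CL + 1/Ccw.
1/Crs = 1/112 + 1/97 = 0.01924.
Crs = 51.975 mL/cmH2O.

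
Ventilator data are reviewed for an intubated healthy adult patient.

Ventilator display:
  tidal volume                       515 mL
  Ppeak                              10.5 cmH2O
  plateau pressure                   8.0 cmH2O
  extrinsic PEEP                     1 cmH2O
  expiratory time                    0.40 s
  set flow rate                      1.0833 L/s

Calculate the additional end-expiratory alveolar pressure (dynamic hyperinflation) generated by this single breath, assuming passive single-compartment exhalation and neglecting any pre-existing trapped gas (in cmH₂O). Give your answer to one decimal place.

R = (PIP − Pplat)/V̇ = (10.5 − 8.0) / 1.0833 = 2.5/1.0833 = 2.308 cmH2O·s/L.
C = Vt/(Pplat − PEEP) = 515.0 / (8.0 − 1) = 515.0/7.0 = 73.571 mL/cmH2O.
τ = R × C = 2.308 × 0.07357 L/cmH2O = 0.1698 s.
Fraction remaining = e^(−Te/τ) = e^(−0.40/0.1698) = 0.09483; trapped volume = 515.0 × 0.09483 = 48.837 mL.
Additional alveolar pressure from trapping ≈ V_trapped / C = 48.837 / 73.571 = 0.6638 cmH2O.

0.7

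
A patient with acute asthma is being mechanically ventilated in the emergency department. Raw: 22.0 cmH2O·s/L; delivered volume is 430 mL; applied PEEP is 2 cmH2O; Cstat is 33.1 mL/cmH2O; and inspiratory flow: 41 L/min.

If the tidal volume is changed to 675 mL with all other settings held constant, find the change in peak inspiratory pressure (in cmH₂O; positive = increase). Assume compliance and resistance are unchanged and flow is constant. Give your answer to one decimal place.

7.4

PIP = Vt/C + R·V̇ + PEEP (constant-flow equation of motion).
Only the elastic term changes: ΔPIP = ΔVt / C = (675 − 430) / 33.1 = 7.402 cmH2O.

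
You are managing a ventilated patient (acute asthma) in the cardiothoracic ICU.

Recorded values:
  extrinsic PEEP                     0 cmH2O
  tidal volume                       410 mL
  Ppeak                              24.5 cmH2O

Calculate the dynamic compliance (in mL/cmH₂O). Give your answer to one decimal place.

Dynamic compliance = Vt / (PIP − PEEP) = 410 / (24.5 − 0) = 410 / 24.5 = 16.735 mL/cmH2O.

16.7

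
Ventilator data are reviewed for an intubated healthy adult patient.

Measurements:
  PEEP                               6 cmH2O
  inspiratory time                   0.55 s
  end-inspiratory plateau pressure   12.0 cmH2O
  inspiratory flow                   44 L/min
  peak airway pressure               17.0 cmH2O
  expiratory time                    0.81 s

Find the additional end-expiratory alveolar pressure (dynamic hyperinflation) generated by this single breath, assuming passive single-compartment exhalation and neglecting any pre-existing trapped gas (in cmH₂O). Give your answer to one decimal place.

Flow: 44 L/min ÷ 60 = 0.7333 L/s.
Vt = flow × Ti = 0.7333 L/s × 0.55 s × 1000 mL/L = 403.32 mL.
R = (PIP − Pplat)/V̇ = (17.0 − 12.0) / 0.7333 = 5.0/0.7333 = 6.818 cmH2O·s/L.
C = Vt/(Pplat − PEEP) = 403.32 / (12.0 − 6) = 403.32/6.0 = 67.22 mL/cmH2O.
τ = R × C = 6.818 × 0.06722 L/cmH2O = 0.4583 s.
Fraction remaining = e^(−Te/τ) = e^(−0.81/0.4583) = 0.1708; trapped volume = 403.32 × 0.1708 = 68.887 mL.
Additional alveolar pressure from trapping ≈ V_trapped / C = 68.887 / 67.22 = 1.025 cmH2O.

1.0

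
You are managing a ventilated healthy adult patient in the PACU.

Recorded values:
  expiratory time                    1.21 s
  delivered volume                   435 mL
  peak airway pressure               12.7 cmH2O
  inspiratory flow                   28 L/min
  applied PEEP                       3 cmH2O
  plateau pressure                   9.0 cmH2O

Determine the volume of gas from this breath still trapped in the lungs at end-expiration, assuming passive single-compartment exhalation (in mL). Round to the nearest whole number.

Flow: 28 L/min ÷ 60 = 0.4667 L/s.
R = (PIP − Pplat)/V̇ = (12.7 − 9.0) / 0.4667 = 3.7/0.4667 = 7.928 cmH2O·s/L.
C = Vt/(Pplat − PEEP) = 435.0 / (9.0 − 3) = 435.0/6.0 = 72.5 mL/cmH2O.
τ = R × C = 7.928 × 0.0725 L/cmH2O = 0.5748 s.
Fraction remaining = e^(−Te/τ) = e^(−1.21/0.5748) = 0.1218.
Trapped volume = 435.0 × 0.1218 = 52.983 mL.

53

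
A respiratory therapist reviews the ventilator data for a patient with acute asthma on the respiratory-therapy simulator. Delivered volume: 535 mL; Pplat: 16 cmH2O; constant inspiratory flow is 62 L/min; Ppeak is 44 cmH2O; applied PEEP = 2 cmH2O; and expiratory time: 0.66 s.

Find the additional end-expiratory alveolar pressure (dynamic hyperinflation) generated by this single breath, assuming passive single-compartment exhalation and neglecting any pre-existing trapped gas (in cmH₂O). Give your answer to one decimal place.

Flow: 62 L/min ÷ 60 = 1.0333 L/s.
R = (PIP − Pplat)/V̇ = (44 − 16) / 1.0333 = 28.0/1.0333 = 27.098 cmH2O·s/L.
C = Vt/(Pplat − PEEP) = 535.0 / (16 − 2) = 535.0/14.0 = 38.214 mL/cmH2O.
τ = R × C = 27.098 × 0.03821 L/cmH2O = 1.035 s.
Fraction remaining = e^(−Te/τ) = e^(−0.66/1.035) = 0.5285; trapped volume = 535.0 × 0.5285 = 282.75 mL.
Additional alveolar pressure from trapping ≈ V_trapped / C = 282.75 / 38.214 = 7.399 cmH2O.

7.4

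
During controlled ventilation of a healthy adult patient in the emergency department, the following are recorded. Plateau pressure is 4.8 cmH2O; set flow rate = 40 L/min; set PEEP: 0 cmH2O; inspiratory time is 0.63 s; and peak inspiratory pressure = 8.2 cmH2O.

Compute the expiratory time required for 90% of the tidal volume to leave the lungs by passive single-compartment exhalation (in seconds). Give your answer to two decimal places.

Flow: 40 L/min ÷ 60 = 0.6667 L/s.
Vt = flow × Ti = 0.6667 L/s × 0.63 s × 1000 mL/L = 420.02 mL.
R = (PIP − Pplat)/V̇ = (8.2 − 4.8) / 0.6667 = 3.4/0.6667 = 5.1 cmH2O·s/L.
C = Vt/(Pplat − PEEP) = 420.02 / (4.8 − 0) = 420.02/4.8 = 87.504 mL/cmH2O.
τ = R × C = 5.1 × 0.0875 L/cmH2O = 0.4463 s.
t = −τ·ln(1 − 0.90) = −0.4463·ln(0.1) = 1.028 s.

1.03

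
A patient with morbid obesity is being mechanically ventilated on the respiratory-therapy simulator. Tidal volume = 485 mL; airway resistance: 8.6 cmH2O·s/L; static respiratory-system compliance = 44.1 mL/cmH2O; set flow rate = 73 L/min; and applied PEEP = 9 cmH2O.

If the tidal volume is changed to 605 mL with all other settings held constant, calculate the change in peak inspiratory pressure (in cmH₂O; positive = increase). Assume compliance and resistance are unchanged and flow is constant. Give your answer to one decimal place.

PIP = Vt/C + R·V̇ + PEEP (constant-flow equation of motion).
Only the elastic term changes: ΔPIP = ΔVt / C = (605 − 485) / 44.1 = 2.721 cmH2O.

2.7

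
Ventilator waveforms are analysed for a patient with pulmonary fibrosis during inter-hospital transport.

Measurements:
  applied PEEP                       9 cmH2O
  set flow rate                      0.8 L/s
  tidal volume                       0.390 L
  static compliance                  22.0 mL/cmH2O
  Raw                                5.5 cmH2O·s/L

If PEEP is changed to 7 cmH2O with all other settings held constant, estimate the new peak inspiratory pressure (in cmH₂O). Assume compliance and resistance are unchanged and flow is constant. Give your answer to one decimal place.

29.1

PIP = Vt/C + R·V̇ + PEEP (constant-flow equation of motion).
Only the baseline term changes: ΔPIP = ΔPEEP = 7 − 9 = -2.0 cmH2O.
Original PIP = 390/22.0 + 5.5×0.8 + 9 = 31.127 cmH2O; new PIP = 31.127 + (-2.0) = 29.127 cmH2O.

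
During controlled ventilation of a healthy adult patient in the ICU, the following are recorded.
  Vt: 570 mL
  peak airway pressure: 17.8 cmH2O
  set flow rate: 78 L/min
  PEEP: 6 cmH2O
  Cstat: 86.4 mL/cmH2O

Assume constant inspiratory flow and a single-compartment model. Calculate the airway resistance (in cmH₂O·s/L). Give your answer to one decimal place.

4.0

Flow: 78 L/min ÷ 60 = 1.3 L/s.
Equation of motion (constant flow): PIP = Vt/C + R·V̇ + PEEP.
R·V̇ = PIP − Vt/C − PEEP = 17.8 − 570/86.4 − 6 = 17.8 − 6.597 − 6 = 5.203 cmH2O.
R = 5.203 / 1.3 = 4.002 cmH2O·s/L.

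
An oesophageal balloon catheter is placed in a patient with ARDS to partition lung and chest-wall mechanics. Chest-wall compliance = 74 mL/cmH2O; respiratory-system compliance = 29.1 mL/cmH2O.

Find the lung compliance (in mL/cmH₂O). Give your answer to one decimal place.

48.0

1/CL = 1/Crs − 1/Ccw.
1/CL = 1/29.1 − 1/74 = 0.02085.
CL = 47.962 mL/cmH2O.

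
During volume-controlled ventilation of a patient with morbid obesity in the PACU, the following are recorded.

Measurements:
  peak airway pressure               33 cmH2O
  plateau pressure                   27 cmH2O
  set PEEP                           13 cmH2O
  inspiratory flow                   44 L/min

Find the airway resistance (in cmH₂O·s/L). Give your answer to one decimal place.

8.2

Flow: 44 L/min ÷ 60 = 0.7333 L/s.
Raw = (PIP − Pplat) / flow = (33 − 27) / 0.7333 = 6.0 / 0.7333 = 8.182 cmH2O·s/L.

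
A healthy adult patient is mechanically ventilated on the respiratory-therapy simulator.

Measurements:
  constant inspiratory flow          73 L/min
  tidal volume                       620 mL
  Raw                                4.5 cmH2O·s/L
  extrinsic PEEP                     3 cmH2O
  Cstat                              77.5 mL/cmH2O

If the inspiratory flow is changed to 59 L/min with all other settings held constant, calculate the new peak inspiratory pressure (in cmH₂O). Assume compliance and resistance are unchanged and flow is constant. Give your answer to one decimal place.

Flow: 73 L/min ÷ 60 = 1.2167 L/s.
New flow: 59 L/min ÷ 60 = 0.9833 L/s.
PIP = Vt/C + R·V̇ + PEEP (constant-flow equation of motion).
Only the resistive term changes: ΔPIP = R × ΔV̇ = 4.5 × (0.9833 − 1.2167) = 4.5 × -0.2334 = -1.05 cmH2O.
Original PIP = 620/77.5 + 4.5×1.2167 + 3 = 16.475 cmH2O; new PIP = 16.475 + (-1.05) = 15.425 cmH2O.

15.4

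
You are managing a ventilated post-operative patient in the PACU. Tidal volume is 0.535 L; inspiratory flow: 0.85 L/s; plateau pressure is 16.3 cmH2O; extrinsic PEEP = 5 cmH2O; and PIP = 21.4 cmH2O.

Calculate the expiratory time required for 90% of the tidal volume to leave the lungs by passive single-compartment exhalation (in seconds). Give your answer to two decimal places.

0.65

R = (PIP − Pplat)/V̇ = (21.4 − 16.3) / 0.85 = 5.1/0.85 = 6.0 cmH2O·s/L.
C = Vt/(Pplat − PEEP) = 535.0 / (16.3 − 5) = 535.0/11.3 = 47.345 mL/cmH2O.
τ = R × C = 6.0 × 0.04735 L/cmH2O = 0.2841 s.
t = −τ·ln(1 − 0.90) = −0.2841·ln(0.1) = 0.6542 s.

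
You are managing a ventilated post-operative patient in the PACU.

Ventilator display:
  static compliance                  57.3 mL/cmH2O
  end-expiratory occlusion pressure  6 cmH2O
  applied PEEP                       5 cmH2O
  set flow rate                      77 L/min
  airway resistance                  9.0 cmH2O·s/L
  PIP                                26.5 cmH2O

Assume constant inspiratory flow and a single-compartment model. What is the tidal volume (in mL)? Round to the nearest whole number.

Flow: 77 L/min ÷ 60 = 1.2833 L/s.
Total PEEP = 6 cmH2O (set 5 + intrinsic 1); this is the baseline alveolar pressure.
Equation of motion (constant flow): PIP = Vt/C + R·V̇ + PEEP.
Vt/C = PIP − R·V̇ − PEEP = 26.5 − 11.55 − 6 = 8.95 cmH2O.
Vt = C × 8.95 = 57.3 × 8.95 = 512.84 mL.

513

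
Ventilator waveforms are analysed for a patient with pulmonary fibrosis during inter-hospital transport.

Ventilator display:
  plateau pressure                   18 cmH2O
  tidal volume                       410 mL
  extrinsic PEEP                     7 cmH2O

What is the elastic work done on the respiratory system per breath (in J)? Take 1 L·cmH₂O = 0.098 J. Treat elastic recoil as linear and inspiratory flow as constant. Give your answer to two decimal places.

0.22

Elastic work ≈ ½ × (Pplat − PEEP) × Vt = 0.5 × (18 − 7) × 0.410 L = 0.5 × 11.0 × 0.410 = 2.255 L·cmH2O.
× 0.098 J/(L·cmH2O) → 0.221 J.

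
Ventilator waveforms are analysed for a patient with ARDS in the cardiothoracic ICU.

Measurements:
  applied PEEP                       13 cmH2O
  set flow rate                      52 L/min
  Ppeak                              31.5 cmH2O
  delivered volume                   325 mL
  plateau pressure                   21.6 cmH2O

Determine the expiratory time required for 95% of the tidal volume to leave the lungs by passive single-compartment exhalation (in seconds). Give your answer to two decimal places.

1.29

Flow: 52 L/min ÷ 60 = 0.8667 L/s.
R = (PIP − Pplat)/V̇ = (31.5 − 21.6) / 0.8667 = 9.9/0.8667 = 11.423 cmH2O·s/L.
C = Vt/(Pplat − PEEP) = 325.0 / (21.6 − 13) = 325.0/8.6 = 37.791 mL/cmH2O.
τ = R × C = 11.423 × 0.03779 L/cmH2O = 0.4317 s.
t = −τ·ln(1 − 0.95) = −0.4317·ln(0.05) = 1.293 s.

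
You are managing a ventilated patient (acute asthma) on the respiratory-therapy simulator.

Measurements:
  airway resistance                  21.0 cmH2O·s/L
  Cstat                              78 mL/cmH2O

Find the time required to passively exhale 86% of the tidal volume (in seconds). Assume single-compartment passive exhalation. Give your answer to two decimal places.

3.22

τ = R × C = 21.0 × 78 mL/cmH2O = 21.0 × 0.078 L/cmH2O = 1.638 s.
Exhaled fraction f = 1 − e^(−t/τ) → t = −τ·ln(1 − f) = −1.638·ln(0.14) = 3.22 s.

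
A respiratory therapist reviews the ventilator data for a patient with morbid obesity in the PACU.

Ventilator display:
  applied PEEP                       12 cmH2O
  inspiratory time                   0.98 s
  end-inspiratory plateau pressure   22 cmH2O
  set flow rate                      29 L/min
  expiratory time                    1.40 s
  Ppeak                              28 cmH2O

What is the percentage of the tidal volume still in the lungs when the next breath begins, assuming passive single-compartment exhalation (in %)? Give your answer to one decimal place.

Flow: 29 L/min ÷ 60 = 0.4833 L/s.
Vt = flow × Ti = 0.4833 L/s × 0.98 s × 1000 mL/L = 473.63 mL.
R = (PIP − Pplat)/V̇ = (28 − 22) / 0.4833 = 6.0/0.4833 = 12.415 cmH2O·s/L.
C = Vt/(Pplat − PEEP) = 473.63 / (22 − 12) = 473.63/10.0 = 47.363 mL/cmH2O.
τ = R × C = 12.415 × 0.04736 L/cmH2O = 0.588 s.
Fraction remaining at end-expiration = e^(−Te/τ) = e^(−1.40/0.588) = 0.09246 → 9.246%.

9.2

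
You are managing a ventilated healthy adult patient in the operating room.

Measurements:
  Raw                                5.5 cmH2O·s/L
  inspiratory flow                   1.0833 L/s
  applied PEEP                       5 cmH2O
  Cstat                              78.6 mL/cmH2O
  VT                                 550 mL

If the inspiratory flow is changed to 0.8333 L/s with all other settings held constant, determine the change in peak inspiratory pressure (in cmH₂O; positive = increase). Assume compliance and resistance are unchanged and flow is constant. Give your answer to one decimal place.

-1.4

PIP = Vt/C + R·V̇ + PEEP (constant-flow equation of motion).
Only the resistive term changes: ΔPIP = R × ΔV̇ = 5.5 × (0.8333 − 1.0833) = 5.5 × -0.25 = -1.375 cmH2O.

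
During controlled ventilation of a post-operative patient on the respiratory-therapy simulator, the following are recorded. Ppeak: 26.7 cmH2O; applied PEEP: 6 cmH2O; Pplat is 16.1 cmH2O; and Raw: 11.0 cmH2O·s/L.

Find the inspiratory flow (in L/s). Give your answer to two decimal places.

flow = (PIP − Pplat) / Raw = 10.6 / 11.0 = 0.9636 L/s.

0.96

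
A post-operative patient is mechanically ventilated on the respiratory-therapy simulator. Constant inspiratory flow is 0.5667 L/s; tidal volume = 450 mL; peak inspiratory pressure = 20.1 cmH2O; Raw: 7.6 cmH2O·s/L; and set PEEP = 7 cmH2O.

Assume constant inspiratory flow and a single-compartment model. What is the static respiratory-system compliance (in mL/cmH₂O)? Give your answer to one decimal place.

51.2

Equation of motion (constant flow): PIP = Vt/C + R·V̇ + PEEP.
Vt/C = PIP − R·V̇ − PEEP = 20.1 − 7.6×0.5667 − 7 = 20.1 − 4.307 − 7 = 8.793 cmH2O.
C = Vt / 8.793 = 450 / 8.793 = 51.177 mL/cmH2O.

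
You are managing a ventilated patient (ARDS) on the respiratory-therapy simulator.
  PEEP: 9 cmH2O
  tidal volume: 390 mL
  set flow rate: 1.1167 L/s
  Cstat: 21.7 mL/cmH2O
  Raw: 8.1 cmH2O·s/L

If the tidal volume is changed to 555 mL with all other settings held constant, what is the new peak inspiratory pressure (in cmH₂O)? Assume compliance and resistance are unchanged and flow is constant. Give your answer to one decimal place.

43.6

PIP = Vt/C + R·V̇ + PEEP (constant-flow equation of motion).
Only the elastic term changes: ΔPIP = ΔVt / C = (555 − 390) / 21.7 = 7.604 cmH2O.
Original PIP = 390/21.7 + 8.1×1.1167 + 9 = 36.018 cmH2O; new PIP = 36.018 + (7.604) = 43.622 cmH2O.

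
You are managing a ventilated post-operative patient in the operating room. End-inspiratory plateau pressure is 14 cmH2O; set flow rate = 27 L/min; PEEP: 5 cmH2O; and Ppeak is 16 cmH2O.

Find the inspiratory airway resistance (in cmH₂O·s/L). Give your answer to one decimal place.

4.4

Flow: 27 L/min ÷ 60 = 0.45 L/s.
Raw = (PIP − Pplat) / flow = (16 − 14) / 0.45 = 2.0 / 0.45 = 4.444 cmH2O·s/L.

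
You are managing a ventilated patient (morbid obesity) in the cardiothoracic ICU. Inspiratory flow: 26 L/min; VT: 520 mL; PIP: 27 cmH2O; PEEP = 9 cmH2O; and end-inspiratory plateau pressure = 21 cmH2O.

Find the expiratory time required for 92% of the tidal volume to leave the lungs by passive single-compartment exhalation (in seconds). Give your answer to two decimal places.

1.52

Flow: 26 L/min ÷ 60 = 0.4333 L/s.
R = (PIP − Pplat)/V̇ = (27 − 21) / 0.4333 = 6.0/0.4333 = 13.847 cmH2O·s/L.
C = Vt/(Pplat − PEEP) = 520.0 / (21 − 9) = 520.0/12.0 = 43.333 mL/cmH2O.
τ = R × C = 13.847 × 0.04333 L/cmH2O = 0.6 s.
t = −τ·ln(1 − 0.92) = −0.6·ln(0.08) = 1.515 s.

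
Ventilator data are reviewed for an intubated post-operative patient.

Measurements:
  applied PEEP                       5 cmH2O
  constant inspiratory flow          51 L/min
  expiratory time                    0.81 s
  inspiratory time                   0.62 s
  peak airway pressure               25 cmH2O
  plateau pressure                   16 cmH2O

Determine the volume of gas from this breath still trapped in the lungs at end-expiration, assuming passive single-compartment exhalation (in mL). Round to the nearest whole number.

107

Flow: 51 L/min ÷ 60 = 0.85 L/s.
Vt = flow × Ti = 0.85 L/s × 0.62 s × 1000 mL/L = 527.0 mL.
R = (PIP − Pplat)/V̇ = (25 − 16) / 0.85 = 9.0/0.85 = 10.588 cmH2O·s/L.
C = Vt/(Pplat − PEEP) = 527.0 / (16 − 5) = 527.0/11.0 = 47.909 mL/cmH2O.
τ = R × C = 10.588 × 0.04791 L/cmH2O = 0.5073 s.
Fraction remaining = e^(−Te/τ) = e^(−0.81/0.5073) = 0.2026.
Trapped volume = 527.0 × 0.2026 = 106.77 mL.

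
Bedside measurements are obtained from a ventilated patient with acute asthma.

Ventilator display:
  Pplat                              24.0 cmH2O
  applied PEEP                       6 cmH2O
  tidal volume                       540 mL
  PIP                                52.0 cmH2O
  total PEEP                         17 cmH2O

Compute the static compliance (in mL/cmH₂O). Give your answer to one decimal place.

77.1

End-expiratory occlusion gives total PEEP = 17 cmH2O (intrinsic PEEP = 17 − 6 = 11). Use total PEEP for the elastic gradient.
Cstat = Vt / (Pplat − PEEPtotal) = 540 / (24.0 − 17) = 540 / 7.0 = 77.143 mL/cmH2O.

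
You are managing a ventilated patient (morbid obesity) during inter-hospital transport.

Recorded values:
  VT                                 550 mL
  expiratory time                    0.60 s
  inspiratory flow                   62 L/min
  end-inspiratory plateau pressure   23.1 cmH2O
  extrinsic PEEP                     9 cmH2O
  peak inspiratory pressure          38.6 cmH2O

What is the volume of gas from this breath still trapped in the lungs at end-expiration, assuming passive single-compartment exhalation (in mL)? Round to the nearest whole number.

Flow: 62 L/min ÷ 60 = 1.0333 L/s.
R = (PIP − Pplat)/V̇ = (38.6 − 23.1) / 1.0333 = 15.5/1.0333 = 15.0 cmH2O·s/L.
C = Vt/(Pplat − PEEP) = 550.0 / (23.1 − 9) = 550.0/14.1 = 39.007 mL/cmH2O.
τ = R × C = 15.0 × 0.03901 L/cmH2O = 0.5852 s.
Fraction remaining = e^(−Te/τ) = e^(−0.60/0.5852) = 0.3587.
Trapped volume = 550.0 × 0.3587 = 197.29 mL.

197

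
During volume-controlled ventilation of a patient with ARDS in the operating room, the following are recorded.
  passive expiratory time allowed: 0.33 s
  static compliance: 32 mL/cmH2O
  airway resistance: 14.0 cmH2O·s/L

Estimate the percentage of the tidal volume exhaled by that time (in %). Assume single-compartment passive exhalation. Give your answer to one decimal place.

52.1

τ = R × C = 14.0 × 32 mL/cmH2O = 14.0 × 0.032 L/cmH2O = 0.448 s.
Passive exhalation: V(t)/V₀ = e^(−t/τ) = e^(−0.33/0.448) = 0.4787.
Fraction exhaled = 1 − 0.4787 = 0.5213 → 52.13%.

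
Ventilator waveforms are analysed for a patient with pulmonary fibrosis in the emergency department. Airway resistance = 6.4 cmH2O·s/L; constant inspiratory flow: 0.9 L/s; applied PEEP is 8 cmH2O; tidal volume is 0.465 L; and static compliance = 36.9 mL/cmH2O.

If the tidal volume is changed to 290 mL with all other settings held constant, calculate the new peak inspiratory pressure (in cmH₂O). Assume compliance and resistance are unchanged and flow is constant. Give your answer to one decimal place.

PIP = Vt/C + R·V̇ + PEEP (constant-flow equation of motion).
Only the elastic term changes: ΔPIP = ΔVt / C = (290 − 465) / 36.9 = -4.743 cmH2O.
Original PIP = 465/36.9 + 6.4×0.9 + 8 = 26.362 cmH2O; new PIP = 26.362 + (-4.743) = 21.619 cmH2O.

21.6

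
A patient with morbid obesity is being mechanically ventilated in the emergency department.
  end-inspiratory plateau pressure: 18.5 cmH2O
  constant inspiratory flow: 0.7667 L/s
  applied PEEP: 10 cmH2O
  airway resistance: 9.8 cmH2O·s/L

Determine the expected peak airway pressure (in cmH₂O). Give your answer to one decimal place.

PIP = Pplat + Raw × flow = 18.5 + 9.8 × 0.7667 = 18.5 + 7.514 = 26.014 cmH2O.

26.0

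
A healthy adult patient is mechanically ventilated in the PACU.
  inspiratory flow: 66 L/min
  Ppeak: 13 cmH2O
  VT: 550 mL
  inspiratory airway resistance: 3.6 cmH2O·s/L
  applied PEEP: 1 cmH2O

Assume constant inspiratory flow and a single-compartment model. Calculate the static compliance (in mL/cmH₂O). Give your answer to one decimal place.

68.4

Flow: 66 L/min ÷ 60 = 1.1 L/s.
Equation of motion (constant flow): PIP = Vt/C + R·V̇ + PEEP.
Vt/C = PIP − R·V̇ − PEEP = 13 − 3.6×1.1 − 1 = 13 − 3.96 − 1 = 8.04 cmH2O.
C = Vt / 8.04 = 550 / 8.04 = 68.408 mL/cmH2O.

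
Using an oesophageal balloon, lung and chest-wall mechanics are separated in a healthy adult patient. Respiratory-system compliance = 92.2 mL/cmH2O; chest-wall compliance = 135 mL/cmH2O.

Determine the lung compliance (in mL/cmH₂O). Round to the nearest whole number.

1/CL = 1/Crs − 1/Ccw.
1/CL = 1/92.2 − 1/135 = 0.003439.
CL = 290.78 mL/cmH2O.

291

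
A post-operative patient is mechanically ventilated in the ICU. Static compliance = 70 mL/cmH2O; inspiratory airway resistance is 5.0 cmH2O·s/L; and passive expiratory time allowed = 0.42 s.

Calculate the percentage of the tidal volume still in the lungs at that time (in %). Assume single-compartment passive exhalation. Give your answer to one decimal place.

τ = R × C = 5.0 × 70 mL/cmH2O = 5.0 × 0.070 L/cmH2O = 0.35 s.
Passive exhalation: V(t)/V₀ = e^(−t/τ) = e^(−0.42/0.35) = 0.3012.
Fraction remaining = 0.3012 → 30.12%.

30.1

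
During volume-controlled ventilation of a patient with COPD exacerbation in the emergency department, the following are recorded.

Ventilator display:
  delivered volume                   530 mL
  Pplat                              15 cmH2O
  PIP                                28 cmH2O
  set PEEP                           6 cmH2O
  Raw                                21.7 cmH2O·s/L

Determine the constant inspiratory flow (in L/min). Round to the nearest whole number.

36

flow = (PIP − Pplat) / Raw = (28 − 15) / 21.7 = 0.5991 L/s × 60 = 35.946 L/min.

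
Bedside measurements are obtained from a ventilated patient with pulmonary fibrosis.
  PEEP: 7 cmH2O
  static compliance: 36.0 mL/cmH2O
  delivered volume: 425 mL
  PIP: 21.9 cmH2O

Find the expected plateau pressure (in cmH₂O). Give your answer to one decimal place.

Pplat = PEEP + Vt / Cstat = 7 + 425 / 36.0 = 7 + 11.806 = 18.806 cmH2O.

18.8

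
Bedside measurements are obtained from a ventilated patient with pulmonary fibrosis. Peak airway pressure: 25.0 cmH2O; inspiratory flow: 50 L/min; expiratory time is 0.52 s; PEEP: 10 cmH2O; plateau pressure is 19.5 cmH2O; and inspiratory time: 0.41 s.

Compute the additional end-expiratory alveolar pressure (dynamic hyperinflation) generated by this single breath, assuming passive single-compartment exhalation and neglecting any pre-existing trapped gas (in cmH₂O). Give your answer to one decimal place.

1.1

Flow: 50 L/min ÷ 60 = 0.8333 L/s.
Vt = flow × Ti = 0.8333 L/s × 0.41 s × 1000 mL/L = 341.65 mL.
R = (PIP − Pplat)/V̇ = (25.0 − 19.5) / 0.8333 = 5.5/0.8333 = 6.6 cmH2O·s/L.
C = Vt/(Pplat − PEEP) = 341.65 / (19.5 − 10) = 341.65/9.5 = 35.963 mL/cmH2O.
τ = R × C = 6.6 × 0.03596 L/cmH2O = 0.2373 s.
Fraction remaining = e^(−Te/τ) = e^(−0.52/0.2373) = 0.1118; trapped volume = 341.65 × 0.1118 = 38.196 mL.
Additional alveolar pressure from trapping ≈ V_trapped / C = 38.196 / 35.963 = 1.062 cmH2O.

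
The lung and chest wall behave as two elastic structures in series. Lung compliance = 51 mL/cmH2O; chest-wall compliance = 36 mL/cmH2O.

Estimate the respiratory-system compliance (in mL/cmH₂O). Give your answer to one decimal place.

21.1

Lung and chest wall are elastances in series: 1/Crs = 1/CL + 1/Ccw.
1/Crs = 1/51 + 1/36 = 0.04739.
Crs = 21.101 mL/cmH2O.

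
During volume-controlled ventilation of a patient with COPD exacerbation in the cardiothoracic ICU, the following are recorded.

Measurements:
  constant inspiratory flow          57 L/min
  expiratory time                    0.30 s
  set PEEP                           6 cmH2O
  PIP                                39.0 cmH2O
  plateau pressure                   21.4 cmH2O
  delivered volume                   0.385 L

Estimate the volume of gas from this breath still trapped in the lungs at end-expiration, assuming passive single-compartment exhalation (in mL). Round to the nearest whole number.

201

Flow: 57 L/min ÷ 60 = 0.95 L/s.
R = (PIP − Pplat)/V̇ = (39.0 − 21.4) / 0.95 = 17.6/0.95 = 18.526 cmH2O·s/L.
C = Vt/(Pplat − PEEP) = 385.0 / (21.4 − 6) = 385.0/15.4 = 25.0 mL/cmH2O.
τ = R × C = 18.526 × 0.025 L/cmH2O = 0.4632 s.
Fraction remaining = e^(−Te/τ) = e^(−0.30/0.4632) = 0.5233.
Trapped volume = 385.0 × 0.5233 = 201.47 mL.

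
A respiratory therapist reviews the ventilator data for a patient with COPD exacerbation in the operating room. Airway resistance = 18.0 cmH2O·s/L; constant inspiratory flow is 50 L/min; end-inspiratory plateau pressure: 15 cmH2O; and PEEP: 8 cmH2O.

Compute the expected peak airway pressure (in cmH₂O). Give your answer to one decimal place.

Flow: 50 L/min ÷ 60 = 0.8333 L/s.
PIP = Pplat + Raw × flow = 15 + 18.0 × 0.8333 = 15 + 14.999 = 29.999 cmH2O.

30.0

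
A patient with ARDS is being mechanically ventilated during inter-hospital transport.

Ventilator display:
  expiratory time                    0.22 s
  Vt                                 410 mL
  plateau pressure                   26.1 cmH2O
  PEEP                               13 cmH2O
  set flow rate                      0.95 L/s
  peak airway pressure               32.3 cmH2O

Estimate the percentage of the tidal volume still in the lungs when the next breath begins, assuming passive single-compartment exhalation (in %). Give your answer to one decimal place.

34.1

R = (PIP − Pplat)/V̇ = (32.3 − 26.1) / 0.95 = 6.2/0.95 = 6.526 cmH2O·s/L.
C = Vt/(Pplat − PEEP) = 410.0 / (26.1 − 13) = 410.0/13.1 = 31.298 mL/cmH2O.
τ = R × C = 6.526 × 0.0313 L/cmH2O = 0.2043 s.
Fraction remaining at end-expiration = e^(−Te/τ) = e^(−0.22/0.2043) = 0.3407 → 34.07%.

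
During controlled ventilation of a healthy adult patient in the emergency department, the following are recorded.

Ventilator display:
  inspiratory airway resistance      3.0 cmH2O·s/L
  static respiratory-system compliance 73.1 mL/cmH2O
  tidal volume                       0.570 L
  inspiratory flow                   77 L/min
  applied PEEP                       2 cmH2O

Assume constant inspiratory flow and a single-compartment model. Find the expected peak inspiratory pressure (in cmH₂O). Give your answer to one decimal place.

Flow: 77 L/min ÷ 60 = 1.2833 L/s.
Equation of motion (constant flow): PIP = Vt/C + R·V̇ + PEEP.
PIP = 570/73.1 + 3.0×1.2833 + 2 = 7.798 + 3.85 + 2 = 13.648 cmH2O.

13.6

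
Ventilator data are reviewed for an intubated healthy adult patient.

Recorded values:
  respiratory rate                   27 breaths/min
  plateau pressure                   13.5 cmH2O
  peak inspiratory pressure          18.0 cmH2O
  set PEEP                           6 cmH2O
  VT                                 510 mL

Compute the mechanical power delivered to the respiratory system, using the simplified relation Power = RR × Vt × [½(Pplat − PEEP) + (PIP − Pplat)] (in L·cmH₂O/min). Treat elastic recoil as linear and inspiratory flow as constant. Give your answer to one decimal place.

Per-breath work = Vt × [½(Pplat−PEEP) + (PIP−Pplat)] = 0.510 × [0.5×7.5 + 4.5] = 0.510 × 8.25 = 4.208 L·cmH2O.
Power = 27 × 4.208 = 113.62 L·cmH2O/min.

113.6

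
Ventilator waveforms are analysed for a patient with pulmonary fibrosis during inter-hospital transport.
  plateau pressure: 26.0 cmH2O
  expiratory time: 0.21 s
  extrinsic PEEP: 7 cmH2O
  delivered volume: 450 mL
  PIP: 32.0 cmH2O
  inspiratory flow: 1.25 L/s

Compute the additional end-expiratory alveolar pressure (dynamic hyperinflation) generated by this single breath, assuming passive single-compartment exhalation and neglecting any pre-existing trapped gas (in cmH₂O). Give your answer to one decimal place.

3.0

R = (PIP − Pplat)/V̇ = (32.0 − 26.0) / 1.25 = 6.0/1.25 = 4.8 cmH2O·s/L.
C = Vt/(Pplat − PEEP) = 450.0 / (26.0 − 7) = 450.0/19.0 = 23.684 mL/cmH2O.
τ = R × C = 4.8 × 0.02368 L/cmH2O = 0.1137 s.
Fraction remaining = e^(−Te/τ) = e^(−0.21/0.1137) = 0.1577; trapped volume = 450.0 × 0.1577 = 70.965 mL.
Additional alveolar pressure from trapping ≈ V_trapped / C = 70.965 / 23.684 = 2.996 cmH2O.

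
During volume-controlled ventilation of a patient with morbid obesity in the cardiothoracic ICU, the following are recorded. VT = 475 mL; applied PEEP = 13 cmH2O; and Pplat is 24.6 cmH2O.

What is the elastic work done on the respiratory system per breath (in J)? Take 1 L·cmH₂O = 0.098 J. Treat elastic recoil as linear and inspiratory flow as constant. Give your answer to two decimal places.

Elastic work ≈ ½ × (Pplat − PEEP) × Vt = 0.5 × (24.6 − 13) × 0.475 L = 0.5 × 11.6 × 0.475 = 2.755 L·cmH2O.
× 0.098 J/(L·cmH2O) → 0.27 J.

0.27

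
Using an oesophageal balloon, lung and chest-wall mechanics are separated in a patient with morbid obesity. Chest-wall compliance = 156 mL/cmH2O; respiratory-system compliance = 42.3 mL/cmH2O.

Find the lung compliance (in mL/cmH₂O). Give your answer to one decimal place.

58.0

1/CL = 1/Crs − 1/Ccw.
1/CL = 1/42.3 − 1/156 = 0.01723.
CL = 58.038 mL/cmH2O.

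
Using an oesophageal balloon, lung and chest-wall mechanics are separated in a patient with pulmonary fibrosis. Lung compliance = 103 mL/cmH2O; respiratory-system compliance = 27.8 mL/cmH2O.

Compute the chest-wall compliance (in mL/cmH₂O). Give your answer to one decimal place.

38.1

1/Ccw = 1/Crs − 1/CL.
1/Ccw = 1/27.8 − 1/103 = 0.02626.
Ccw = 38.081 mL/cmH2O.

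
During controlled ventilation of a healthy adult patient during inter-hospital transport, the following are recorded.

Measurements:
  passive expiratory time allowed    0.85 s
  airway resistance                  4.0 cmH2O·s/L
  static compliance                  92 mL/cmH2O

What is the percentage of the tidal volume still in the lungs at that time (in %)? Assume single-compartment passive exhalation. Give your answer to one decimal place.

9.9

τ = R × C = 4.0 × 92 mL/cmH2O = 4.0 × 0.092 L/cmH2O = 0.368 s.
Passive exhalation: V(t)/V₀ = e^(−t/τ) = e^(−0.85/0.368) = 0.09928.
Fraction remaining = 0.09928 → 9.928%.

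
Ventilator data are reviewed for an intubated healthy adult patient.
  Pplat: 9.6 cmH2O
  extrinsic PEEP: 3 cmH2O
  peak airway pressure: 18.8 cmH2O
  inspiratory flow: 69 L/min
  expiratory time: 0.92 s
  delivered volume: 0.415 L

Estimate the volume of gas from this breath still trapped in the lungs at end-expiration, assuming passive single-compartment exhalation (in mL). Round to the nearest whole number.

67

Flow: 69 L/min ÷ 60 = 1.15 L/s.
R = (PIP − Pplat)/V̇ = (18.8 − 9.6) / 1.15 = 9.2/1.15 = 8.0 cmH2O·s/L.
C = Vt/(Pplat − PEEP) = 415.0 / (9.6 − 3) = 415.0/6.6 = 62.879 mL/cmH2O.
τ = R × C = 8.0 × 0.06288 L/cmH2O = 0.503 s.
Fraction remaining = e^(−Te/τ) = e^(−0.92/0.503) = 0.1606.
Trapped volume = 415.0 × 0.1606 = 66.649 mL.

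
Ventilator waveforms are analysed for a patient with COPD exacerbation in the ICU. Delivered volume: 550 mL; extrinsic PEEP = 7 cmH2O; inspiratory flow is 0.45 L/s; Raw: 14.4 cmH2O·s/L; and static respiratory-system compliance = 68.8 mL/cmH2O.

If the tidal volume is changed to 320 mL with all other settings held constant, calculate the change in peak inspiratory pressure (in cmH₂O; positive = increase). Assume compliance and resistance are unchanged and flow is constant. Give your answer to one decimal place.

-3.3

PIP = Vt/C + R·V̇ + PEEP (constant-flow equation of motion).
Only the elastic term changes: ΔPIP = ΔVt / C = (320 − 550) / 68.8 = -3.343 cmH2O.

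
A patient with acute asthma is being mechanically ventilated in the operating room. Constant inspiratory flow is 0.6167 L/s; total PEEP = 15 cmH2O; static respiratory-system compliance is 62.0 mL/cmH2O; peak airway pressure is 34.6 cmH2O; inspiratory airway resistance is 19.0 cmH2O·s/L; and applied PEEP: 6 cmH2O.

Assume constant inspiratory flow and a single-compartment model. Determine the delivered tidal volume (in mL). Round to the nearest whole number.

489

Total PEEP = 15 cmH2O (set 6 + intrinsic 9); this is the baseline alveolar pressure.
Equation of motion (constant flow): PIP = Vt/C + R·V̇ + PEEP.
Vt/C = PIP − R·V̇ − PEEP = 34.6 − 11.717 − 15 = 7.883 cmH2O.
Vt = C × 7.883 = 62.0 × 7.883 = 488.75 mL.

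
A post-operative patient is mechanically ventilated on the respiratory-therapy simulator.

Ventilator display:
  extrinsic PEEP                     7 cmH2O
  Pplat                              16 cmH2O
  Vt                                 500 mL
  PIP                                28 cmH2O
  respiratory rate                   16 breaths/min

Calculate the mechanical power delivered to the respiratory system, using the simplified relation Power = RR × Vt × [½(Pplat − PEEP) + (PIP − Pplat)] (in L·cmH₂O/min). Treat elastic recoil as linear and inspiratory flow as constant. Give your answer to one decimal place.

Per-breath work = Vt × [½(Pplat−PEEP) + (PIP−Pplat)] = 0.500 × [0.5×9.0 + 12.0] = 0.500 × 16.5 = 8.25 L·cmH2O.
Power = 16 × 8.25 = 132.0 L·cmH2O/min.

132.0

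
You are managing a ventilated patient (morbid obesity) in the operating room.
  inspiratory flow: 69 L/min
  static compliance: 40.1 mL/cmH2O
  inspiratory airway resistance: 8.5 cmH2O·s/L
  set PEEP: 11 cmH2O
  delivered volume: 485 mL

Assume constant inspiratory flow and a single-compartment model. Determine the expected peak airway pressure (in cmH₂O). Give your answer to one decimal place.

32.9

Flow: 69 L/min ÷ 60 = 1.15 L/s.
Equation of motion (constant flow): PIP = Vt/C + R·V̇ + PEEP.
PIP = 485/40.1 + 8.5×1.15 + 11 = 12.095 + 9.775 + 11 = 32.87 cmH2O.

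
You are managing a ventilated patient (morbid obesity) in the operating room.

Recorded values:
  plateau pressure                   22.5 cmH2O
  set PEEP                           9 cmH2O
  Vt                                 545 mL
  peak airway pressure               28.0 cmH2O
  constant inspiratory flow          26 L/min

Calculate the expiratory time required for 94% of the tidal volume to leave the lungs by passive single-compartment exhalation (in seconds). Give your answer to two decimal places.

1.44

Flow: 26 L/min ÷ 60 = 0.4333 L/s.
R = (PIP − Pplat)/V̇ = (28.0 − 22.5) / 0.4333 = 5.5/0.4333 = 12.693 cmH2O·s/L.
C = Vt/(Pplat − PEEP) = 545.0 / (22.5 − 9) = 545.0/13.5 = 40.37 mL/cmH2O.
τ = R × C = 12.693 × 0.04037 L/cmH2O = 0.5124 s.
t = −τ·ln(1 − 0.94) = −0.5124·ln(0.06) = 1.442 s.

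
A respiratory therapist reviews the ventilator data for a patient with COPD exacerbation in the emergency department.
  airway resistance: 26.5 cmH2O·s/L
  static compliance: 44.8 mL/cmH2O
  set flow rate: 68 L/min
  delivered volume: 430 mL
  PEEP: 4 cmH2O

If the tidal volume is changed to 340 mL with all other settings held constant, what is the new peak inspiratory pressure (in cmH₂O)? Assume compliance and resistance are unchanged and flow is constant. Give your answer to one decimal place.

41.6

Flow: 68 L/min ÷ 60 = 1.1333 L/s.
PIP = Vt/C + R·V̇ + PEEP (constant-flow equation of motion).
Only the elastic term changes: ΔPIP = ΔVt / C = (340 − 430) / 44.8 = -2.009 cmH2O.
Original PIP = 430/44.8 + 26.5×1.1333 + 4 = 43.631 cmH2O; new PIP = 43.631 + (-2.009) = 41.622 cmH2O.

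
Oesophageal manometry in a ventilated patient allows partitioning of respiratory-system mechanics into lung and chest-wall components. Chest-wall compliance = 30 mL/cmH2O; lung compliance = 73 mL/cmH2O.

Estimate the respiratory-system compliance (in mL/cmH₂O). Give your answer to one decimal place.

Lung and chest wall are elastances in series: 1/Crs = 1/CL + 1/Ccw.
1/Crs = 1/73 + 1/30 = 0.04703.
Crs = 21.263 mL/cmH2O.

21.3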